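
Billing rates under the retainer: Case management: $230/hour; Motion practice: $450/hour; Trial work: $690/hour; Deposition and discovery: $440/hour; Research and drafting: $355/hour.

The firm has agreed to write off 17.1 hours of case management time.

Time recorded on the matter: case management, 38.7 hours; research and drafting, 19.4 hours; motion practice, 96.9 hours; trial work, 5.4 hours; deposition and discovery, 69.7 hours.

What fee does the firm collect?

Case management: 38.7 × $230 = $8,901.00
Motion practice: 96.9 × $450 = $43,605.00
Trial work: 5.4 × $690 = $3,726.00
Deposition and discovery: 69.7 × $440 = $30,668.00
Research and drafting: 19.4 × $355 = $6,887.00
Subtotal: $93,787.00
Write-off: 17.1 × $230 = $3,933.00
Total: $93,787.00 − $3,933.00 = $89,854.00

$89,854.00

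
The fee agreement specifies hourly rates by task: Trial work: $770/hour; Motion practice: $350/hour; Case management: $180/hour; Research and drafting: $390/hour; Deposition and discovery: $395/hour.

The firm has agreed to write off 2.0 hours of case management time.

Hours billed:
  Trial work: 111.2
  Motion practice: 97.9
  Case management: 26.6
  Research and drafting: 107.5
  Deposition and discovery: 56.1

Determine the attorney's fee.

$188,401.50

Trial work: 111.2 × $770 = $85,624.00
Motion practice: 97.9 × $350 = $34,265.00
Case management: 26.6 × $180 = $4,788.00
Research and drafting: 107.5 × $390 = $41,925.00
Deposition and discovery: 56.1 × $395 = $22,159.50
Subtotal: $188,761.50
Write-off: 2.0 × $180 = $360.00
Total: $188,761.50 − $360.00 = $188,401.50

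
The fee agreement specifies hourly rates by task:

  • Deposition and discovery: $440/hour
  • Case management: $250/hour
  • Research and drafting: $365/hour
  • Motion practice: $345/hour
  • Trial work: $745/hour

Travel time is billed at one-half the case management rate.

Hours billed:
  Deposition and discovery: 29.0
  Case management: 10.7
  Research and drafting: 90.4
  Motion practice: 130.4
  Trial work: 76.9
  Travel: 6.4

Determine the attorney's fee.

$151,509.50

Deposition and discovery: 29.0 × $440 = $12,760.00
Case management: 10.7 × $250 = $2,675.00
Research and drafting: 90.4 × $365 = $32,996.00
Motion practice: 130.4 × $345 = $44,988.00
Trial work: 76.9 × $745 = $57,290.50
Subtotal: $12,760.00 + $2,675.00 + $32,996.00 + $44,988.00 + $57,290.50 = $150,709.50
Travel: 6.4 × ($250 ÷ 2) = 6.4 × $125.00 = $800.00
Total: $150,709.50 + $800.00 = $151,509.50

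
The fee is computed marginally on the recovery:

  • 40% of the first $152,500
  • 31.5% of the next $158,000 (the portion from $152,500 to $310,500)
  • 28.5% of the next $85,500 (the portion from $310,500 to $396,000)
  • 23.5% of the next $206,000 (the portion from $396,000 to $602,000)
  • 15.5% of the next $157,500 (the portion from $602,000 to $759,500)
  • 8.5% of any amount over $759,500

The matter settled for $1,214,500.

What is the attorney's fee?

$246,635.00

First $152,500 at 40% = $61,000.00
Next $158,000 at 31.5% = $49,770.00
Next $85,500 at 28.5% = $24,367.50
Next $206,000 at 23.5% = $48,410.00
Next $157,500 at 15.5% = $24,412.50
Remaining $455,000 at 8.5% = $38,675.00
Fee: $61,000.00 + $49,770.00 + $24,367.50 + $48,410.00 + $24,412.50 + $38,675.00 = $246,635.00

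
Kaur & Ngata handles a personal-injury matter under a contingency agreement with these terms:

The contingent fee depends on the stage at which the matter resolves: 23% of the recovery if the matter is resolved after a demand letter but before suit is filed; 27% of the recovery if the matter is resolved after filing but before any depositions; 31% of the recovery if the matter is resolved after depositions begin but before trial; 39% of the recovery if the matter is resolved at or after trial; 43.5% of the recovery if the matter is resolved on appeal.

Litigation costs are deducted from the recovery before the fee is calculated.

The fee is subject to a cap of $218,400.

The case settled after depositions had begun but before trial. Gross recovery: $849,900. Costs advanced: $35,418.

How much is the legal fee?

Fee base (net of costs): $849,900 − $35,418 = $814,482
The matter settled after depositions had begun but before trial, so the 31% rate applies.
$814,482 × 31% = $252,489.42
$252,489.42 exceeds the $218,400 cap, so the fee is capped at $218,400.00.

$218,400.00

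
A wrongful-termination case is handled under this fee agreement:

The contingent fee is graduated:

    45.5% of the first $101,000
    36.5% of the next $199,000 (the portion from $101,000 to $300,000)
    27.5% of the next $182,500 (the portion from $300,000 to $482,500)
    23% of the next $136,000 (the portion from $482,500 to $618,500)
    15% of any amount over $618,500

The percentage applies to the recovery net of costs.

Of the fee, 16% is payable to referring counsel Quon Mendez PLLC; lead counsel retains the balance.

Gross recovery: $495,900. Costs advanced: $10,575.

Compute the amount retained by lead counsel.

Fee base (net of costs): $495,900 − $10,575 = $485,325
First $101,000 at 45.5% = $45,955.00
Next $199,000 at 36.5% = $72,635.00
Next $182,500 at 27.5% = $50,187.50
Remaining $2,825 at 23% = $649.75
Fee: $45,955.00 + $72,635.00 + $50,187.50 + $649.75 = $169,427.25
Referral share: 16% of $169,427.25 = $27,108.36; lead counsel retains $169,427.25 − $27,108.36 = $142,318.89.

$142,318.89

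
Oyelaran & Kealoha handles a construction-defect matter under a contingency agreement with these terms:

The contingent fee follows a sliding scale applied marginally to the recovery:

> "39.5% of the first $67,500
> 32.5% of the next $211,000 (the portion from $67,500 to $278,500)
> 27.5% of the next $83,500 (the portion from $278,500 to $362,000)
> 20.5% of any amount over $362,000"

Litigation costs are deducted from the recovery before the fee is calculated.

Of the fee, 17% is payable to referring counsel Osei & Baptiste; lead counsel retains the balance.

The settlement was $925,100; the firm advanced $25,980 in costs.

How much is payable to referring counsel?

Fee base (net of costs): $925,100 − $25,980 = $899,120
First $67,500 at 39.5% = $26,662.50
Next $211,000 at 32.5% = $68,575.00
Next $83,500 at 27.5% = $22,962.50
Remaining $537,120 at 20.5% = $110,109.60
Fee: $26,662.50 + $68,575.00 + $22,962.50 + $110,109.60 = $228,309.60
Referral share: 17% of $228,309.60 = $38,812.63; lead counsel retains $228,309.60 − $38,812.63 = $189,496.97.

$38,812.63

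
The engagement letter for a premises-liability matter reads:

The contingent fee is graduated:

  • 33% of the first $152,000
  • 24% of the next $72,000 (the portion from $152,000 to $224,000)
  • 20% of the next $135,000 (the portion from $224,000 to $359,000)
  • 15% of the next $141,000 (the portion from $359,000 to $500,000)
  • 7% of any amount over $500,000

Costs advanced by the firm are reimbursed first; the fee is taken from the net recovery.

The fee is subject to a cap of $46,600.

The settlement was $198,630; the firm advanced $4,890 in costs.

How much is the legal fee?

$46,600.00

Fee base (net of costs): $198,630 − $4,890 = $193,740
First $152,000 at 33% = $50,160.00
Remaining $41,740 at 24% = $10,017.60
Fee: $50,160.00 + $10,017.60 = $60,177.60
$60,177.60 exceeds the $46,600 cap, so the fee is capped at $46,600.00.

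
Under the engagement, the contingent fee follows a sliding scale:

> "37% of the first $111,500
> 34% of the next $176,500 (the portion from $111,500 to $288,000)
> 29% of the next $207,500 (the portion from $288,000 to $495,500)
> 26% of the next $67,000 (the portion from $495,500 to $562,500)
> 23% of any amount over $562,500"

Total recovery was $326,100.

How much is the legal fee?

First $111,500 at 37% = $41,255.00
Next $176,500 at 34% = $60,010.00
Remaining $38,100 at 29% = $11,049.00
Fee: $41,255.00 + $60,010.00 + $11,049.00 = $112,314.00

$112,314.00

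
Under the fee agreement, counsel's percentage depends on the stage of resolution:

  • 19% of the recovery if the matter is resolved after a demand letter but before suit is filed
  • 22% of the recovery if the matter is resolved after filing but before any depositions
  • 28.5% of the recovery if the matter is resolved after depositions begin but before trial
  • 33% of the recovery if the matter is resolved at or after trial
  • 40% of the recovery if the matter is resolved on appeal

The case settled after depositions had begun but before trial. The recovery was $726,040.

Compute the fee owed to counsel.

$206,921.40

The matter settled after depositions had begun but before trial, so the 28.5% rate applies.
$726,040 × 28.5% = $206,921.40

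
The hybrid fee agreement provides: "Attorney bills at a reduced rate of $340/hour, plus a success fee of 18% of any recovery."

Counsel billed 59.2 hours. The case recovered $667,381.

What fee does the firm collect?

Hourly: 59.2 × $340 = $20,128.00
Success fee: 18% of $667,381 = $120,128.58
Total: $20,128.00 + $120,128.58 = $140,256.58

$140,256.58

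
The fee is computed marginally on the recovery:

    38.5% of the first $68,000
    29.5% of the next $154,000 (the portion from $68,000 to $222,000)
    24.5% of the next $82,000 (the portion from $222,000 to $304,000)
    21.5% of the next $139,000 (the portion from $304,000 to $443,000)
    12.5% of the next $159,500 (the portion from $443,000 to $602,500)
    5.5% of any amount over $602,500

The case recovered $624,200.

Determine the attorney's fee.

$142,716.00

First $68,000 at 38.5% = $26,180.00
Next $154,000 at 29.5% = $45,430.00
Next $82,000 at 24.5% = $20,090.00
Next $139,000 at 21.5% = $29,885.00
Next $159,500 at 12.5% = $19,937.50
Remaining $21,700 at 5.5% = $1,193.50
Fee: $26,180.00 + $45,430.00 + $20,090.00 + $29,885.00 + $19,937.50 + $1,193.50 = $142,716.00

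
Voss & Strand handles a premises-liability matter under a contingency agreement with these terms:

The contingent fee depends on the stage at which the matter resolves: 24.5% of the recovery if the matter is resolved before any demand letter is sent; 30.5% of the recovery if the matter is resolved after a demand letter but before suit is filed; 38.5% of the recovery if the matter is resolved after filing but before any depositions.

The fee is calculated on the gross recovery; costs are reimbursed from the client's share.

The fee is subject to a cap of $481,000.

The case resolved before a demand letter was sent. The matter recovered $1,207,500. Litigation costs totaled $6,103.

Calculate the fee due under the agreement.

Fee base is the gross recovery, $1,207,500; costs are reimbursed separately.
The matter resolved before a demand letter was sent, so the 24.5% rate applies.
$1,207,500 × 24.5% = $295,837.50
$295,837.50 is under the $481,000 cap.

$295,837.50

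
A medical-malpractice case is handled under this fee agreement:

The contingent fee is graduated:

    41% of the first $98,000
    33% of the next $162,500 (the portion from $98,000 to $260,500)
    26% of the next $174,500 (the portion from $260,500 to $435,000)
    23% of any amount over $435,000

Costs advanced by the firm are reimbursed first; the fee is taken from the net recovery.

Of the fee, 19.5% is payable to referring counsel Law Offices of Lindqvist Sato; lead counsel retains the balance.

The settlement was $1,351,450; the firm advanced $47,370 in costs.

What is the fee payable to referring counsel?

$66,117.36

Fee base (net of costs): $1,351,450 − $47,370 = $1,304,080
First $98,000 at 41% = $40,180.00
Next $162,500 at 33% = $53,625.00
Next $174,500 at 26% = $45,370.00
Remaining $869,080 at 23% = $199,888.40
Fee: $40,180.00 + $53,625.00 + $45,370.00 + $199,888.40 = $339,063.40
Referral share: 19.5% of $339,063.40 = $66,117.36; lead counsel retains $339,063.40 − $66,117.36 = $272,946.04.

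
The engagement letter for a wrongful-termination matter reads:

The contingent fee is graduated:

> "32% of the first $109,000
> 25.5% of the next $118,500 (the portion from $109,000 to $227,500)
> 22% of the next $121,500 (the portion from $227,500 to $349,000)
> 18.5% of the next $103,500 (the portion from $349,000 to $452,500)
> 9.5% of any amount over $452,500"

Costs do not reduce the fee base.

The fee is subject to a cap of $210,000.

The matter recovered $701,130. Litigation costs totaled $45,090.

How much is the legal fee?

$134,594.85

Fee base is the gross recovery, $701,130; costs are reimbursed separately.
First $109,000 at 32% = $34,880.00
Next $118,500 at 25.5% = $30,217.50
Next $121,500 at 22% = $26,730.00
Next $103,500 at 18.5% = $19,147.50
Remaining $248,630 at 9.5% = $23,619.85
Fee: $34,880.00 + $30,217.50 + $26,730.00 + $19,147.50 + $23,619.85 = $134,594.85
$134,594.85 is under the $210,000 cap.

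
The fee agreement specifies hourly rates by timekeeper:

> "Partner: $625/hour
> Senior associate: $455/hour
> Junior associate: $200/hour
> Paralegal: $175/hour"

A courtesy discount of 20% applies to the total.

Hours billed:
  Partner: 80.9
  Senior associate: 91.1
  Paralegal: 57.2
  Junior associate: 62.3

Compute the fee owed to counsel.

$91,586.40

Partner: 80.9 × $625 = $50,562.50
Senior associate: 91.1 × $455 = $41,450.50
Junior associate: 62.3 × $200 = $12,460.00
Paralegal: 57.2 × $175 = $10,010.00
Subtotal: $114,483.00
Less 20% discount: −$22,896.60
Total: $114,483.00 − $22,896.60 = $91,586.40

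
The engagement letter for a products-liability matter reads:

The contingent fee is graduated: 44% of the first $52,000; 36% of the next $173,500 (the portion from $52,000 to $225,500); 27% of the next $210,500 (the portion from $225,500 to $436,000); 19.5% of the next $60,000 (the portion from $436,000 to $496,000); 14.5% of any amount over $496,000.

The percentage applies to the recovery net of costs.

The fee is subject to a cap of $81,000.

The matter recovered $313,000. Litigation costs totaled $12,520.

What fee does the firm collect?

Fee base (net of costs): $313,000 − $12,520 = $300,480
First $52,000 at 44% = $22,880.00
Next $173,500 at 36% = $62,460.00
Remaining $74,980 at 27% = $20,244.60
Fee: $22,880.00 + $62,460.00 + $20,244.60 = $105,584.60
$105,584.60 exceeds the $81,000 cap, so the fee is capped at $81,000.00.

$81,000.00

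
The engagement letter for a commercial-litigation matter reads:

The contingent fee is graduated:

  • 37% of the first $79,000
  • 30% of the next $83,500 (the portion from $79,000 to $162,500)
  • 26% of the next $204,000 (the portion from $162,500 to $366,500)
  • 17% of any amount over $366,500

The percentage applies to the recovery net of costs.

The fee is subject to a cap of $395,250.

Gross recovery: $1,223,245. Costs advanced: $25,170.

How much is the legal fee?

$248,687.75

Fee base (net of costs): $1,223,245 − $25,170 = $1,198,075
First $79,000 at 37% = $29,230.00
Next $83,500 at 30% = $25,050.00
Next $204,000 at 26% = $53,040.00
Remaining $831,575 at 17% = $141,367.75
Fee: $29,230.00 + $25,050.00 + $53,040.00 + $141,367.75 = $248,687.75
$248,687.75 is under the $395,250 cap.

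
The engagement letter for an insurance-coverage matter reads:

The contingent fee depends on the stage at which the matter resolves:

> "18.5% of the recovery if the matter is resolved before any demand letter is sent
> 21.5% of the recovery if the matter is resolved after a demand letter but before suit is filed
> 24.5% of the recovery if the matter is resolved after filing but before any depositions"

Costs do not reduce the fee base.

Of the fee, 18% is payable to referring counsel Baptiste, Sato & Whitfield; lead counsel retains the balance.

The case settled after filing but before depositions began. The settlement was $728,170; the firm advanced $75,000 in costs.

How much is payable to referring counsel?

Fee base is the gross recovery, $728,170; costs are reimbursed separately.
The matter settled after filing but before depositions began, so the 24.5% rate applies.
$728,170 × 24.5% = $178,401.65
Referral share: 18% of $178,401.65 = $32,112.30; lead counsel retains $178,401.65 − $32,112.30 = $146,289.35.

$32,112.30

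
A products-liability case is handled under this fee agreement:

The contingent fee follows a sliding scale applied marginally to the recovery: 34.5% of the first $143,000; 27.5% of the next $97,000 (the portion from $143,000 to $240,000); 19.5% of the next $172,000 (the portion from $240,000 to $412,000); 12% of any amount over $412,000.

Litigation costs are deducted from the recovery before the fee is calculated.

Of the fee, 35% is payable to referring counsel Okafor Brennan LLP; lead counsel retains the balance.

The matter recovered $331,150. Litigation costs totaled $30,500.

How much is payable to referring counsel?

Fee base (net of costs): $331,150 − $30,500 = $300,650
First $143,000 at 34.5% = $49,335.00
Next $97,000 at 27.5% = $26,675.00
Remaining $60,650 at 19.5% = $11,826.75
Fee: $49,335.00 + $26,675.00 + $11,826.75 = $87,836.75
Referral share: 35% of $87,836.75 = $30,742.86; lead counsel retains $87,836.75 − $30,742.86 = $57,093.89.

$30,742.86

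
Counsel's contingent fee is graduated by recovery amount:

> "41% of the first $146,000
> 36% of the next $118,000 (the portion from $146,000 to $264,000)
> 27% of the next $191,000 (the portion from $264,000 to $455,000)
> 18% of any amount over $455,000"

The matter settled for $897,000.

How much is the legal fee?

$233,470.00

First $146,000 at 41% = $59,860.00
Next $118,000 at 36% = $42,480.00
Next $191,000 at 27% = $51,570.00
Remaining $442,000 at 18% = $79,560.00
Fee: $59,860.00 + $42,480.00 + $51,570.00 + $79,560.00 = $233,470.00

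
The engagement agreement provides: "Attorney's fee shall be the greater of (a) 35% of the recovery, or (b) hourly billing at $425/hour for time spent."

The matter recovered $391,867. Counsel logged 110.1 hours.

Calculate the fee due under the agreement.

(a) 35% of $391,867 = $137,153.45
(b) 110.1 × $425 = $46,792.50
The greater is (a): $137,153.45.

$137,153.45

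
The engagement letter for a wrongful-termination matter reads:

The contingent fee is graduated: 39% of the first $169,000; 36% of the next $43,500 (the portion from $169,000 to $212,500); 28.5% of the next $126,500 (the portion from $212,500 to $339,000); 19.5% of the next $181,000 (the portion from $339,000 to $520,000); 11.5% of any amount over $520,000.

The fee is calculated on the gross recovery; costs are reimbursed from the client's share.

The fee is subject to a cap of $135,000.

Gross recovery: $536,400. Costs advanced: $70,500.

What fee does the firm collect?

$135,000.00

Fee base is the gross recovery, $536,400; costs are reimbursed separately.
First $169,000 at 39% = $65,910.00
Next $43,500 at 36% = $15,660.00
Next $126,500 at 28.5% = $36,052.50
Next $181,000 at 19.5% = $35,295.00
Remaining $16,400 at 11.5% = $1,886.00
Fee: $65,910.00 + $15,660.00 + $36,052.50 + $35,295.00 + $1,886.00 = $154,803.50
$154,803.50 exceeds the $135,000 cap, so the fee is capped at $135,000.00.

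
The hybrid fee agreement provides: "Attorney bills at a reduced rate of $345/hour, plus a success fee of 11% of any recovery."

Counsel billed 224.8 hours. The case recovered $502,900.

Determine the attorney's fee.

Hourly: 224.8 × $345 = $77,556.00
Success fee: 11% of $502,900 = $55,319.00
Total: $77,556.00 + $55,319.00 = $132,875.00

$132,875.00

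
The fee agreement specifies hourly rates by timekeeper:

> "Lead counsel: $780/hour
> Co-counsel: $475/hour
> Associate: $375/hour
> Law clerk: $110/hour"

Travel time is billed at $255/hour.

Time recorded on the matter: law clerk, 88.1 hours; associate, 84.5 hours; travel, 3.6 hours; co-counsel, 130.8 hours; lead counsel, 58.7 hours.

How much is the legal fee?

Lead counsel: 58.7 × $780 = $45,786.00
Co-counsel: 130.8 × $475 = $62,130.00
Associate: 84.5 × $375 = $31,687.50
Law clerk: 88.1 × $110 = $9,691.00
Subtotal: $45,786.00 + $62,130.00 + $31,687.50 + $9,691.00 = $149,294.50
Travel: 3.6 × $255 = $918.00
Total: $149,294.50 + $918.00 = $150,212.50

$150,212.50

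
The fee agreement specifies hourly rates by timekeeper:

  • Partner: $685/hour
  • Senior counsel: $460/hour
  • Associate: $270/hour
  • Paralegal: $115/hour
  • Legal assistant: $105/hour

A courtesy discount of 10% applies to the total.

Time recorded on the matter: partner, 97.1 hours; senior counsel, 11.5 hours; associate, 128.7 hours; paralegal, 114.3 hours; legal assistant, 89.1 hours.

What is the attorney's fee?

$116,147.25

Partner: 97.1 × $685 = $66,513.50
Senior counsel: 11.5 × $460 = $5,290.00
Associate: 128.7 × $270 = $34,749.00
Paralegal: 114.3 × $115 = $13,144.50
Legal assistant: 89.1 × $105 = $9,355.50
Subtotal: $129,052.50
Less 10% discount: −$12,905.25
Total: $129,052.50 − $12,905.25 = $116,147.25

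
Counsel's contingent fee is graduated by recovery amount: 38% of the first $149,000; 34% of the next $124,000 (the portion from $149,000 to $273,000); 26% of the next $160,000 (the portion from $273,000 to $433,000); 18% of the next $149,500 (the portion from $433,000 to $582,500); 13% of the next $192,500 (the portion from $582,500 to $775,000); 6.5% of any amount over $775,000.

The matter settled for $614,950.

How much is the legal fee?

$171,508.50

First $149,000 at 38% = $56,620.00
Next $124,000 at 34% = $42,160.00
Next $160,000 at 26% = $41,600.00
Next $149,500 at 18% = $26,910.00
Remaining $32,450 at 13% = $4,218.50
Fee: $56,620.00 + $42,160.00 + $41,600.00 + $26,910.00 + $4,218.50 = $171,508.50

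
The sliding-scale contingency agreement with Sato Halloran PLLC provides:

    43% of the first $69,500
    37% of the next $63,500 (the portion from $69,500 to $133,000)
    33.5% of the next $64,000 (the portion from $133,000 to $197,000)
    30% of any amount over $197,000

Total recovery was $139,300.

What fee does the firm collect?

$55,490.50

First $69,500 at 43% = $29,885.00
Next $63,500 at 37% = $23,495.00
Remaining $6,300 at 33.5% = $2,110.50
Fee: $29,885.00 + $23,495.00 + $2,110.50 = $55,490.50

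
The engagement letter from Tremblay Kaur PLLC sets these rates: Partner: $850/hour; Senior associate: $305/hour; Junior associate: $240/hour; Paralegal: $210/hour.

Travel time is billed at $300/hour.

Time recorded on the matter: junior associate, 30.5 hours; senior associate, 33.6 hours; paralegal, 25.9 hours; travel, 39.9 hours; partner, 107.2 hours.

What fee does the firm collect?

Partner: 107.2 × $850 = $91,120.00
Senior associate: 33.6 × $305 = $10,248.00
Junior associate: 30.5 × $240 = $7,320.00
Paralegal: 25.9 × $210 = $5,439.00
Subtotal: $91,120.00 + $10,248.00 + $7,320.00 + $5,439.00 = $114,127.00
Travel: 39.9 × $300 = $11,970.00
Total: $114,127.00 + $11,970.00 = $126,097.00

$126,097.00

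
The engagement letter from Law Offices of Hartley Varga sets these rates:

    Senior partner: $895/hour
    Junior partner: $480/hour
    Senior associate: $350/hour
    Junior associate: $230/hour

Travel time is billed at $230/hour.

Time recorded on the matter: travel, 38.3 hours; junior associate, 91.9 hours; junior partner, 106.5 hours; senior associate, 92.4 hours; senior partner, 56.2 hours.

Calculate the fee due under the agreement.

Senior partner: 56.2 × $895 = $50,299.00
Junior partner: 106.5 × $480 = $51,120.00
Senior associate: 92.4 × $350 = $32,340.00
Junior associate: 91.9 × $230 = $21,137.00
Subtotal: $50,299.00 + $51,120.00 + $32,340.00 + $21,137.00 = $154,896.00
Travel: 38.3 × $230 = $8,809.00
Total: $154,896.00 + $8,809.00 = $163,705.00

$163,705.00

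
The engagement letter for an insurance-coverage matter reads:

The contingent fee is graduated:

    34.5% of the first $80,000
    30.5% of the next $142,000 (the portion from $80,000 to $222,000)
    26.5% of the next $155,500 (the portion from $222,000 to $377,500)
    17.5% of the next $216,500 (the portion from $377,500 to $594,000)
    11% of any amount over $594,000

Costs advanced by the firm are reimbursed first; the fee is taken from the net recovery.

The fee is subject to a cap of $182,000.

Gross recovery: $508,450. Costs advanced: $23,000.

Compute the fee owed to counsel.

Fee base (net of costs): $508,450 − $23,000 = $485,450
First $80,000 at 34.5% = $27,600.00
Next $142,000 at 30.5% = $43,310.00
Next $155,500 at 26.5% = $41,207.50
Remaining $107,950 at 17.5% = $18,891.25
Fee: $27,600.00 + $43,310.00 + $41,207.50 + $18,891.25 = $131,008.75
$131,008.75 is under the $182,000 cap.

$131,008.75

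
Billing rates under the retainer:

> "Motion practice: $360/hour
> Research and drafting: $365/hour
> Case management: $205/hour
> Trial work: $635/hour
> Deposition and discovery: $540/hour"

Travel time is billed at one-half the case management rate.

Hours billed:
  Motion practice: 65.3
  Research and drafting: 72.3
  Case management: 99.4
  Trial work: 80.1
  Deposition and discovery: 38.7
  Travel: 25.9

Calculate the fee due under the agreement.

$144,690.75

Motion practice: 65.3 × $360 = $23,508.00
Research and drafting: 72.3 × $365 = $26,389.50
Case management: 99.4 × $205 = $20,377.00
Trial work: 80.1 × $635 = $50,863.50
Deposition and discovery: 38.7 × $540 = $20,898.00
Subtotal: $23,508.00 + $26,389.50 + $20,377.00 + $50,863.50 + $20,898.00 = $142,036.00
Travel: 25.9 × ($205 ÷ 2) = 25.9 × $102.50 = $2,654.75
Total: $142,036.00 + $2,654.75 = $144,690.75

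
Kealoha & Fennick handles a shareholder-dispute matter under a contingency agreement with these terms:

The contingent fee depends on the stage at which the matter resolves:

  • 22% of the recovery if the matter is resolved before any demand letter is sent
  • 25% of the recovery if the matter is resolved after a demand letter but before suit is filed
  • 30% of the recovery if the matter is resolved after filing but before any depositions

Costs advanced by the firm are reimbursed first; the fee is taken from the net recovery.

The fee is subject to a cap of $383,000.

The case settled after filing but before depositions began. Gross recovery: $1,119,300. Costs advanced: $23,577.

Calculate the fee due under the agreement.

$328,716.90

Fee base (net of costs): $1,119,300 − $23,577 = $1,095,723
The matter settled after filing but before depositions began, so the 30% rate applies.
$1,095,723 × 30% = $328,716.90
$328,716.90 is under the $383,000 cap.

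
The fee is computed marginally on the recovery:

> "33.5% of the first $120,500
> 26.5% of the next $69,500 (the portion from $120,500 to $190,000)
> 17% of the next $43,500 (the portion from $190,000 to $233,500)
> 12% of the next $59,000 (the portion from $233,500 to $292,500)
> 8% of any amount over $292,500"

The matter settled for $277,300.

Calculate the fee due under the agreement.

$71,436.00

First $120,500 at 33.5% = $40,367.50
Next $69,500 at 26.5% = $18,417.50
Next $43,500 at 17% = $7,395.00
Remaining $43,800 at 12% = $5,256.00
Fee: $40,367.50 + $18,417.50 + $7,395.00 + $5,256.00 = $71,436.00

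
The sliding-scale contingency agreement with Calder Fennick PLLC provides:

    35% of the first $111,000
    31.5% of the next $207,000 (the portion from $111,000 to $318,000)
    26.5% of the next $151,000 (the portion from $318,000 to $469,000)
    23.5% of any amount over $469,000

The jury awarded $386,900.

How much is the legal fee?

$122,313.50

First $111,000 at 35% = $38,850.00
Next $207,000 at 31.5% = $65,205.00
Remaining $68,900 at 26.5% = $18,258.50
Fee: $38,850.00 + $65,205.00 + $18,258.50 = $122,313.50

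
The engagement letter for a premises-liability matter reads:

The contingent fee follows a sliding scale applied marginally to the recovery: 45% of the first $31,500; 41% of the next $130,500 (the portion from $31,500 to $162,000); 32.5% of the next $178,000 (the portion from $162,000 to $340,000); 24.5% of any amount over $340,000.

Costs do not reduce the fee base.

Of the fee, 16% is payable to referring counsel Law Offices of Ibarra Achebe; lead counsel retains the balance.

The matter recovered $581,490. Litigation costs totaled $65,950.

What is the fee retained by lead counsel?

Fee base is the gross recovery, $581,490; costs are reimbursed separately.
First $31,500 at 45% = $14,175.00
Next $130,500 at 41% = $53,505.00
Next $178,000 at 32.5% = $57,850.00
Remaining $241,490 at 24.5% = $59,165.05
Fee: $14,175.00 + $53,505.00 + $57,850.00 + $59,165.05 = $184,695.05
Referral share: 16% of $184,695.05 = $29,551.21; lead counsel retains $184,695.05 − $29,551.21 = $155,143.84.

$155,143.84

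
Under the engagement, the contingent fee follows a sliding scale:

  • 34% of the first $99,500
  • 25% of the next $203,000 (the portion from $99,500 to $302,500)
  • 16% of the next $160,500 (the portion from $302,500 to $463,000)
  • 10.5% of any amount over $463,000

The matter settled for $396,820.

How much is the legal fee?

$99,671.20

First $99,500 at 34% = $33,830.00
Next $203,000 at 25% = $50,750.00
Remaining $94,320 at 16% = $15,091.20
Fee: $33,830.00 + $50,750.00 + $15,091.20 = $99,671.20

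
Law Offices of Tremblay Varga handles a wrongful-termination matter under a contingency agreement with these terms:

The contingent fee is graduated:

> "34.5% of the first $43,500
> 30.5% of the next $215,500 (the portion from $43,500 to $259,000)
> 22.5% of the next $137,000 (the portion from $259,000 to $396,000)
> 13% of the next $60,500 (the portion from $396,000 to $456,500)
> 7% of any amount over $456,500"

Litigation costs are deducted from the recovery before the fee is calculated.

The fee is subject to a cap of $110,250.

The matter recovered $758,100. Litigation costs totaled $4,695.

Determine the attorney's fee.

Fee base (net of costs): $758,100 − $4,695 = $753,405
First $43,500 at 34.5% = $15,007.50
Next $215,500 at 30.5% = $65,727.50
Next $137,000 at 22.5% = $30,825.00
Next $60,500 at 13% = $7,865.00
Remaining $296,905 at 7% = $20,783.35
Fee: $15,007.50 + $65,727.50 + $30,825.00 + $7,865.00 + $20,783.35 = $140,208.35
$140,208.35 exceeds the $110,250 cap, so the fee is capped at $110,250.00.

$110,250.00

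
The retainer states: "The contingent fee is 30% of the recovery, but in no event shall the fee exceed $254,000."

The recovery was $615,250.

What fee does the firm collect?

30% of $615,250 = $184,575.00
That is under the $254,000 cap.

$184,575.00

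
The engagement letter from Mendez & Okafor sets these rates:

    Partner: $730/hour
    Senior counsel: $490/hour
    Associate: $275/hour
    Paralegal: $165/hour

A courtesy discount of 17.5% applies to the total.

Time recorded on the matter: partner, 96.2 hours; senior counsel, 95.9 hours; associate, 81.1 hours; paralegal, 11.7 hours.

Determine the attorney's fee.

Partner: 96.2 × $730 = $70,226.00
Senior counsel: 95.9 × $490 = $46,991.00
Associate: 81.1 × $275 = $22,302.50
Paralegal: 11.7 × $165 = $1,930.50
Subtotal: $141,450.00
Less 17.5% discount: −$24,753.75
Total: $141,450.00 − $24,753.75 = $116,696.25

$116,696.25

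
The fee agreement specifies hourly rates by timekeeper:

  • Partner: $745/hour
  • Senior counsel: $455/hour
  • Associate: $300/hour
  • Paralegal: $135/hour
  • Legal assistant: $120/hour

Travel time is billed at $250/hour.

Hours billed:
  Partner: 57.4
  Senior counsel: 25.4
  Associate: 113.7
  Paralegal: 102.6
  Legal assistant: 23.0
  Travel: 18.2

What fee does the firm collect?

Partner: 57.4 × $745 = $42,763.00
Senior counsel: 25.4 × $455 = $11,557.00
Associate: 113.7 × $300 = $34,110.00
Paralegal: 102.6 × $135 = $13,851.00
Legal assistant: 23.0 × $120 = $2,760.00
Subtotal: $42,763.00 + $11,557.00 + $34,110.00 + $13,851.00 + $2,760.00 = $105,041.00
Travel: 18.2 × $250 = $4,550.00
Total: $105,041.00 + $4,550.00 = $109,591.00

$109,591.00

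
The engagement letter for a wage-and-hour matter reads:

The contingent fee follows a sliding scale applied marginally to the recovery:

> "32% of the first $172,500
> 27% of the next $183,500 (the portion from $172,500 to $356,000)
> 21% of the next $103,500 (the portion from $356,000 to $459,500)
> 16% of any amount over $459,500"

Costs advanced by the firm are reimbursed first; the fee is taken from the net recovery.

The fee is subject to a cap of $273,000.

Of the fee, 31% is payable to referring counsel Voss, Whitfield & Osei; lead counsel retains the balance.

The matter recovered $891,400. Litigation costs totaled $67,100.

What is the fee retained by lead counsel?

$127,545.12

Fee base (net of costs): $891,400 − $67,100 = $824,300
First $172,500 at 32% = $55,200.00
Next $183,500 at 27% = $49,545.00
Next $103,500 at 21% = $21,735.00
Remaining $364,800 at 16% = $58,368.00
Fee: $55,200.00 + $49,545.00 + $21,735.00 + $58,368.00 = $184,848.00
$184,848.00 is under the $273,000 cap.
Referral share: 31% of $184,848.00 = $57,302.88; lead counsel retains $184,848.00 − $57,302.88 = $127,545.12.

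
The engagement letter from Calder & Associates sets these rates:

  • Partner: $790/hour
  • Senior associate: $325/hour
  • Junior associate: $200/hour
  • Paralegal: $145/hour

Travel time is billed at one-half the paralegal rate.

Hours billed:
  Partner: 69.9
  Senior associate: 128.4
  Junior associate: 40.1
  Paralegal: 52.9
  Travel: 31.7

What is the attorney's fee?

$114,939.75

Partner: 69.9 × $790 = $55,221.00
Senior associate: 128.4 × $325 = $41,730.00
Junior associate: 40.1 × $200 = $8,020.00
Paralegal: 52.9 × $145 = $7,670.50
Subtotal: $55,221.00 + $41,730.00 + $8,020.00 + $7,670.50 = $112,641.50
Travel: 31.7 × ($145 ÷ 2) = 31.7 × $72.50 = $2,298.25
Total: $112,641.50 + $2,298.25 = $114,939.75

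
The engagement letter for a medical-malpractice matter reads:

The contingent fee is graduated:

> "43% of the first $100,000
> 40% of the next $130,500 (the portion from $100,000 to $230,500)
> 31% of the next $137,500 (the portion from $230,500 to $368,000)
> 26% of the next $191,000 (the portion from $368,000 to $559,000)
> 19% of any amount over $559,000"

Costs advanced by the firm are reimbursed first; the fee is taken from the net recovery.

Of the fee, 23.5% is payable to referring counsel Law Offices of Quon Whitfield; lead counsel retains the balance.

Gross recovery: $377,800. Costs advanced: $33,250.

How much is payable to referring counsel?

Fee base (net of costs): $377,800 − $33,250 = $344,550
First $100,000 at 43% = $43,000.00
Next $130,500 at 40% = $52,200.00
Remaining $114,050 at 31% = $35,355.50
Fee: $43,000.00 + $52,200.00 + $35,355.50 = $130,555.50
Referral share: 23.5% of $130,555.50 = $30,680.54; lead counsel retains $130,555.50 − $30,680.54 = $99,874.96.

$30,680.54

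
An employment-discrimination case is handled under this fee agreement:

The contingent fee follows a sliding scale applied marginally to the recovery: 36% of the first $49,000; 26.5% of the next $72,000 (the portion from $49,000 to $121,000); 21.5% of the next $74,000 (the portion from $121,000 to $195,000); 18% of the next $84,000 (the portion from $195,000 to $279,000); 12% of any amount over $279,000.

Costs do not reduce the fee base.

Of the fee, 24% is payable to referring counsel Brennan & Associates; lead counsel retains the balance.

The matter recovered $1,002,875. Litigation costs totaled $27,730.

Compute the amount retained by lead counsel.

Fee base is the gross recovery, $1,002,875; costs are reimbursed separately.
First $49,000 at 36% = $17,640.00
Next $72,000 at 26.5% = $19,080.00
Next $74,000 at 21.5% = $15,910.00
Next $84,000 at 18% = $15,120.00
Remaining $723,875 at 12% = $86,865.00
Fee: $17,640.00 + $19,080.00 + $15,910.00 + $15,120.00 + $86,865.00 = $154,615.00
Referral share: 24% of $154,615.00 = $37,107.60; lead counsel retains $154,615.00 − $37,107.60 = $117,507.40.

$117,507.40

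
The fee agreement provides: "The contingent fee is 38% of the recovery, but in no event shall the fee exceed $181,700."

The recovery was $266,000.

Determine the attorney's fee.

$101,080.00

38% of $266,000 = $101,080.00
That is under the $181,700 cap.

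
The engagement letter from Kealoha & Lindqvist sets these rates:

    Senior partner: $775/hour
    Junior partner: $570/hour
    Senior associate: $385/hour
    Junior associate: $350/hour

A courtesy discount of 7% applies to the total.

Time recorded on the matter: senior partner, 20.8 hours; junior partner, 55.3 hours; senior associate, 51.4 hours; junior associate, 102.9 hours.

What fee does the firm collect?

$96,203.85

Senior partner: 20.8 × $775 = $16,120.00
Junior partner: 55.3 × $570 = $31,521.00
Senior associate: 51.4 × $385 = $19,789.00
Junior associate: 102.9 × $350 = $36,015.00
Subtotal: $103,445.00
Less 7% discount: −$7,241.15
Total: $103,445.00 − $7,241.15 = $96,203.85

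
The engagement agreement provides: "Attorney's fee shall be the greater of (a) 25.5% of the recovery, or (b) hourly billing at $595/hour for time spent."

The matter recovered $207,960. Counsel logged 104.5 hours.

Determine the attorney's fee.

$62,177.50

(a) 25.5% of $207,960 = $53,029.80
(b) 104.5 × $595 = $62,177.50
The greater is (b): $62,177.50.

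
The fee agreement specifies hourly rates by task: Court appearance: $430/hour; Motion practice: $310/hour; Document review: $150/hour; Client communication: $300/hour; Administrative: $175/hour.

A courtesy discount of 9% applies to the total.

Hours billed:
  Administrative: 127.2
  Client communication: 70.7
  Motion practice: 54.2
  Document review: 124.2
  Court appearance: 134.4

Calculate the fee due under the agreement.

Court appearance: 134.4 × $430 = $57,792.00
Motion practice: 54.2 × $310 = $16,802.00
Document review: 124.2 × $150 = $18,630.00
Client communication: 70.7 × $300 = $21,210.00
Administrative: 127.2 × $175 = $22,260.00
Subtotal: $136,694.00
Less 9% discount: −$12,302.46
Total: $136,694.00 − $12,302.46 = $124,391.54

$124,391.54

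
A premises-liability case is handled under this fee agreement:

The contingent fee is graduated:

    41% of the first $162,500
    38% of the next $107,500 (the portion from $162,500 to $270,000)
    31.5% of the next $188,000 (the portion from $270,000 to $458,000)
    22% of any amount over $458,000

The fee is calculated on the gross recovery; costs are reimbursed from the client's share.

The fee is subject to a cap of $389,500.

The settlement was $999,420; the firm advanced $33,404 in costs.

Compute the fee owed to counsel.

$285,807.40

Fee base is the gross recovery, $999,420; costs are reimbursed separately.
First $162,500 at 41% = $66,625.00
Next $107,500 at 38% = $40,850.00
Next $188,000 at 31.5% = $59,220.00
Remaining $541,420 at 22% = $119,112.40
Fee: $66,625.00 + $40,850.00 + $59,220.00 + $119,112.40 = $285,807.40
$285,807.40 is under the $389,500 cap.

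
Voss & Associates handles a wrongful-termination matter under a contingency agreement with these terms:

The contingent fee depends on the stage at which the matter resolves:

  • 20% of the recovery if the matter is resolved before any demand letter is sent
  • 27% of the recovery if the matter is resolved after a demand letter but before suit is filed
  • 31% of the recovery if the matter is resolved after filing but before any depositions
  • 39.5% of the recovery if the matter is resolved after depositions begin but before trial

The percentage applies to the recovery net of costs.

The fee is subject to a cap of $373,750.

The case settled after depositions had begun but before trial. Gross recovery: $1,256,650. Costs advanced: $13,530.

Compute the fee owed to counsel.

Fee base (net of costs): $1,256,650 − $13,530 = $1,243,120
The matter settled after depositions had begun but before trial, so the 39.5% rate applies.
$1,243,120 × 39.5% = $491,032.40
$491,032.40 exceeds the $373,750 cap, so the fee is capped at $373,750.00.

$373,750.00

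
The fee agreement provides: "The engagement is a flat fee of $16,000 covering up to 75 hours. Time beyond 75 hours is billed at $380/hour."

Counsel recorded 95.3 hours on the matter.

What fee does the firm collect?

$23,714.00

Flat fee: $16,000.00
Excess hours: 95.3 − 75 = 20.3
Overrun: 20.3 × $380 = $7,714.00
Total: $16,000.00 + $7,714.00 = $23,714.00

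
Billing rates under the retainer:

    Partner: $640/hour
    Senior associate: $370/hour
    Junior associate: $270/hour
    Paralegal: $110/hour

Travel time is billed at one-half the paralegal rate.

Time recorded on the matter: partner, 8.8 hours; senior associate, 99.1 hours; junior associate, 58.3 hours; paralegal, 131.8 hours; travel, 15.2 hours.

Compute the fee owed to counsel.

Partner: 8.8 × $640 = $5,632.00
Senior associate: 99.1 × $370 = $36,667.00
Junior associate: 58.3 × $270 = $15,741.00
Paralegal: 131.8 × $110 = $14,498.00
Subtotal: $5,632.00 + $36,667.00 + $15,741.00 + $14,498.00 = $72,538.00
Travel: 15.2 × ($110 ÷ 2) = 15.2 × $55.00 = $836.00
Total: $72,538.00 + $836.00 = $73,374.00

$73,374.00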